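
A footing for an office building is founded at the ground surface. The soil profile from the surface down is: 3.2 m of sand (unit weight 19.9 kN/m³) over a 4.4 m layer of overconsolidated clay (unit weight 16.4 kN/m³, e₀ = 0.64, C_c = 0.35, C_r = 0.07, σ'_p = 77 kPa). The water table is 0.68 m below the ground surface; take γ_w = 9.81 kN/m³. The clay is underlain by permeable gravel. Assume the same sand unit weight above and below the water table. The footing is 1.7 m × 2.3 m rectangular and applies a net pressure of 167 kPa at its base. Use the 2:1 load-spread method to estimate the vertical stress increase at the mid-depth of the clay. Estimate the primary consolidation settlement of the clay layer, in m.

S_c ≈ 0.0164 m

Mid-depth of clay below the ground surface: z = 3.2 + 4.4/2 = 5.4 m.
Total vertical stress at mid-clay: σ_v = 19.9×3.2 + 16.4×2.2 = 99.76 kPa.
Pore pressure: u = 9.81×(5.4 − 0.68) = 46.303 kPa.
Initial effective stress: σ'_0 = σ_v − u = 99.76 − 46.303 = 53.457 kPa.
Stress increase at mid-clay by the 2:1 spreading method:
Δσ = qBL/((B+z)(L+z)) = 167×1.7×2.3/((1.7+5.4)(2.3+5.4)) = 11.944 kPa
Final effective stress: σ'_f = 53.457 + 11.944 = 65.401 kPa.
σ'_f = 65.401 ≤ σ'_p = 77 kPa, so the clay remains overconsolidated and only the recompression index applies:
S_c = C_r·H/(1+e₀)·log₁₀(σ'_f/σ'_0) = 0.07×4.4/1.64×log₁₀(65.401/53.457)
    = 0.1878 × 0.08758 = 0.01645 m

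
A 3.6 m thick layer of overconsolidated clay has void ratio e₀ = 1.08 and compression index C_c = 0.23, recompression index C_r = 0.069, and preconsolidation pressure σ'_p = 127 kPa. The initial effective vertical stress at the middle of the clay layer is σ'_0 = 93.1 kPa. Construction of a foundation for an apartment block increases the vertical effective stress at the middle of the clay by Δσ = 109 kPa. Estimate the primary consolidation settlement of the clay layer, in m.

S_c ≈ 0.0964 m

Final effective stress: σ'_f = 93.1 + 109 = 202.1 kPa.
σ'_f = 202.1 > σ'_p = 127 kPa, so the stress path crosses the preconsolidation pressure — recompression up to σ'_p, then virgin compression beyond:
S_c = H/(1+e₀)·[C_r·log₁₀(σ'_p/σ'_0) + C_c·log₁₀(σ'_f/σ'_p)]
    = 3.6/2.08 × [0.069×log₁₀(127/93.1) + 0.23×log₁₀(202.1/127)]
    = 1.7308 × [0.0093049 + 0.046405] = 0.09642 m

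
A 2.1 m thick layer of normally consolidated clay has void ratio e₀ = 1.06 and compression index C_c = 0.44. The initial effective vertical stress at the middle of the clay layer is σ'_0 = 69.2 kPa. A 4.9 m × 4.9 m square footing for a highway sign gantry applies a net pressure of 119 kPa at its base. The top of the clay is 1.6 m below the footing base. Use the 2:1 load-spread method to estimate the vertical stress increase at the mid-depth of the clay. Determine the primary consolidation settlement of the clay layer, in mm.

Mid-depth of clay below the footing base: z = 1.6 + 2.1/2 = 2.65 m.
Stress increase at mid-clay by the 2:1 spreading method:
Δσ = qBL/((B+z)(L+z)) = 119×4.9×4.9/((4.9+2.65)(4.9+2.65)) = 50.124 kPa
Final effective stress: σ'_f = σ'_0 + Δσ = 69.2 + 50.124 = 119.32 kPa.
Normally consolidated clay, so the full stress increment lies on the virgin compression line:
S_c = C_c·H/(1+e₀)·log₁₀(σ'_f/σ'_0) = 0.44×2.1/(1+1.06)×log₁₀(119.32/69.2)
    = 0.44854 × 0.23661 = 0.1061 m

S_c ≈ 106 mm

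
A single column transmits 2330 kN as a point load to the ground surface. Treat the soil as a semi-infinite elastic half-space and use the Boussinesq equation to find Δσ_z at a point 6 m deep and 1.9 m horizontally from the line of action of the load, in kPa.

Boussinesq vertical stress below a point load on an elastic half-space:
Δσ_z = 3P/(2πz²) · [1 + (r/z)²]^(−5/2)
r/z = 1.9/6 = 0.31667; [1+(r/z)²]^(−5/2) = 0.78749.
Δσ_z = 3×2330/(2π×6²) × 0.78749 = 30.903 × 0.78749 = 24.34 kPa

Δσ_z ≈ 24.3 kPa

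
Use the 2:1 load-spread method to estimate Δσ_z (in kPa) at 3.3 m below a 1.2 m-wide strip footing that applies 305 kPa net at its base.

By the 2:1 method the load spreads at 1 horizontal : 2 vertical, so at depth z the loaded area has grown by z in each plan dimension:
Δσ = qB/(B+z) = 305×1.2/(1.2+3.3) = 81.333 kPa

Δσ_z ≈ 81.3 kPa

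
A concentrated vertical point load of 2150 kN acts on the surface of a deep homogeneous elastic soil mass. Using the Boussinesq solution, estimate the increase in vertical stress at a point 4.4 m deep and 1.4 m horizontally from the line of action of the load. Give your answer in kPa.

Δσ_z ≈ 41.7 kPa

Boussinesq vertical stress below a point load on an elastic half-space:
Δσ_z = 3P/(2πz²) · [1 + (r/z)²]^(−5/2)
r/z = 1.4/4.4 = 0.31818; [1+(r/z)²]^(−5/2) = 0.78577.
Δσ_z = 3×2150/(2π×4.4²) × 0.78577 = 53.024 × 0.78577 = 41.66 kPa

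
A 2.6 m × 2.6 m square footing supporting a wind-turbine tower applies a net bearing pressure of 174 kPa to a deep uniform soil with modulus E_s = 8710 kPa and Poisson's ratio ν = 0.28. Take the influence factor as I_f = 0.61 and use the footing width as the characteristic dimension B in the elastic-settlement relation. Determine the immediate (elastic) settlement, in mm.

Immediate (elastic) settlement: S_e = q·B·(1−ν²)/E_s · I_f.
S_e = 174 × 2.6 × (1 − 0.28²) / 8710 × 0.61
    = 174 × 2.6 × 0.9216 / 8710 × 0.61
    = 0.0292 m = 29.2 mm

S_e ≈ 29.2 mm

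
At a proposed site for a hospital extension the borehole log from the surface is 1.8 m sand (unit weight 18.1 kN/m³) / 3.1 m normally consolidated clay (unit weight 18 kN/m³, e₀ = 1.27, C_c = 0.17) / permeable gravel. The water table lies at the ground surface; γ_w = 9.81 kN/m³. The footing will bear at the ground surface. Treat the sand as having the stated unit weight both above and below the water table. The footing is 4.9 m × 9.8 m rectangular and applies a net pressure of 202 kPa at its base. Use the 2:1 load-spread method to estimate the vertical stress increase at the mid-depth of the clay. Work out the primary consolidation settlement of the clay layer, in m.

Mid-depth of clay below the ground surface: z = 1.8 + 3.1/2 = 3.35 m.
Total vertical stress at mid-clay: σ_v = 18.1×1.8 + 18×1.55 = 60.48 kPa.
Pore pressure: u = 9.81×(3.35 − 0) = 32.864 kPa.
Initial effective stress: σ'_0 = σ_v − u = 60.48 − 32.864 = 27.616 kPa.
Stress increase at mid-clay by the 2:1 spreading method:
Δσ = qBL/((B+z)(L+z)) = 202×4.9×9.8/((4.9+3.35)(9.8+3.35)) = 89.412 kPa
Final effective stress: σ'_f = σ'_0 + Δσ = 27.616 + 89.412 = 117.03 kPa.
Normally consolidated clay, so the full stress increment lies on the virgin compression line:
S_c = C_c·H/(1+e₀)·log₁₀(σ'_f/σ'_0) = 0.17×3.1/(1+1.27)×log₁₀(117.03/27.616)
    = 0.23216 × 0.62714 = 0.1456 m

S_c ≈ 0.146 m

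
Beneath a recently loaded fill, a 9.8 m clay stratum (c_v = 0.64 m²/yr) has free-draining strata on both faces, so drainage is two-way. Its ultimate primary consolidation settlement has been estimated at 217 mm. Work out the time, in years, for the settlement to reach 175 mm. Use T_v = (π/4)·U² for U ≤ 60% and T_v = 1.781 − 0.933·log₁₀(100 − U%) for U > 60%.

t ≈ 21.8 years

Drainage path length: H_d = H/2 = 4.9 m (double drainage).
U = S(t)/S_ult = 175/217 = 0.8065.
U > 60%: T_v = 1.781 − 0.933·log₁₀(100 − 80.645) = 0.58043.
t = T_v·H_d²/c_v = 0.58043×4.9²/0.64 = 21.78 years.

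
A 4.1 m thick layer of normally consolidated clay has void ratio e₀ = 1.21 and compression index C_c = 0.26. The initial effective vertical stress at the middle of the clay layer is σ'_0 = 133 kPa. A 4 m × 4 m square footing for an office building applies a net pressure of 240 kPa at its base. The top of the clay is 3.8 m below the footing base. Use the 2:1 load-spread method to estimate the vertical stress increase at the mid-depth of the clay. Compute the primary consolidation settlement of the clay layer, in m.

S_c ≈ 0.0546 m

Mid-depth of clay below the footing base: z = 3.8 + 4.1/2 = 5.85 m.
Stress increase at mid-clay by the 2:1 spreading method:
Δσ = qBL/((B+z)(L+z)) = 240×4×4/((4+5.85)(4+5.85)) = 39.578 kPa
Final effective stress: σ'_f = σ'_0 + Δσ = 133 + 39.578 = 172.58 kPa.
Normally consolidated clay, so the full stress increment lies on the virgin compression line:
S_c = C_c·H/(1+e₀)·log₁₀(σ'_f/σ'_0) = 0.26×4.1/(1+1.21)×log₁₀(172.58/133)
    = 0.48235 × 0.11314 = 0.05457 m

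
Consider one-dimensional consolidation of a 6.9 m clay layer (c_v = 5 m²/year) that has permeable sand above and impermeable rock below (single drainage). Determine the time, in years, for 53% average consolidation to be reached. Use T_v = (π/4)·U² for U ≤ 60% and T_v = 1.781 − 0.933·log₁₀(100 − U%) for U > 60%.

Drainage path length: H_d = H = 6.9 m (single drainage).
U ≤ 60%: T_v = (π/4)·U² = (π/4)×0.53² = 0.22062.
t = T_v·H_d²/c_v = 0.22062×6.9²/5 = 2.101 years.

t ≈ 2.1 years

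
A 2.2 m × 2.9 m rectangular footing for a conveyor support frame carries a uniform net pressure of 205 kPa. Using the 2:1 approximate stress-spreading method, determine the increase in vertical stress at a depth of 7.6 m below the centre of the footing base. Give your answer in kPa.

By the 2:1 method the load spreads at 1 horizontal : 2 vertical, so at depth z the loaded area has grown by z in each plan dimension:
Δσ = qBL/((B+z)(L+z)) = 205×2.2×2.9/((2.2+7.6)(2.9+7.6)) = 12.71 kPa

Δσ_z ≈ 12.7 kPa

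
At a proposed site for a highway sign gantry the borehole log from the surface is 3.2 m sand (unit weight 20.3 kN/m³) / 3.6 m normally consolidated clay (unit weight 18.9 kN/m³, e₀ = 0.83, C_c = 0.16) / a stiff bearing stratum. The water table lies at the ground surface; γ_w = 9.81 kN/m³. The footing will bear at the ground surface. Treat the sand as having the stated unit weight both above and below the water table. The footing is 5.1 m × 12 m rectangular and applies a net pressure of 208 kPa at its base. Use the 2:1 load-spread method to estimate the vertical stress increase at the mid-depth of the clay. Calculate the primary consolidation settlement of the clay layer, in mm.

S_c ≈ 124 mm

Mid-depth of clay below the ground surface: z = 3.2 + 3.6/2 = 5 m.
Total vertical stress at mid-clay: σ_v = 20.3×3.2 + 18.9×1.8 = 98.98 kPa.
Pore pressure: u = 9.81×(5 − 0) = 49.05 kPa.
Initial effective stress: σ'_0 = σ_v − u = 98.98 − 49.05 = 49.93 kPa.
Stress increase at mid-clay by the 2:1 spreading method:
Δσ = qBL/((B+z)(L+z)) = 208×5.1×12/((5.1+5)(12+5)) = 74.139 kPa
Final effective stress: σ'_f = σ'_0 + Δσ = 49.93 + 74.139 = 124.07 kPa.
Normally consolidated clay, so the full stress increment lies on the virgin compression line:
S_c = C_c·H/(1+e₀)·log₁₀(σ'_f/σ'_0) = 0.16×3.6/(1+0.83)×log₁₀(124.07/49.93)
    = 0.31475 × 0.39531 = 0.1244 m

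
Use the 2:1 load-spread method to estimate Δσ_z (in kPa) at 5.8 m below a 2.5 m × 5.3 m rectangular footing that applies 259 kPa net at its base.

By the 2:1 method the load spreads at 1 horizontal : 2 vertical, so at depth z the loaded area has grown by z in each plan dimension:
Δσ = qBL/((B+z)(L+z)) = 259×2.5×5.3/((2.5+5.8)(5.3+5.8)) = 37.249 kPa

Δσ_z ≈ 37.2 kPa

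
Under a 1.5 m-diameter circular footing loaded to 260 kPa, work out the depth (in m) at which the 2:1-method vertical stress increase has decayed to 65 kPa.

z ≈ 1.5 m

2:1 spreading — at depth z the loaded area has grown by z in each plan dimension:
qD²/(D+z)² = Δσ_z ⇒ z = D(√(q/Δσ_z) − 1) = 1.5×(√(260/65) − 1) = 1.5 m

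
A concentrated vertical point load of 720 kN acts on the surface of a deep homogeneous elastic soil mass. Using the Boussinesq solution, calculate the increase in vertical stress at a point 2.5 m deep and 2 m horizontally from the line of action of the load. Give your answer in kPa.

Boussinesq vertical stress below a point load on an elastic half-space:
Δσ_z = 3P/(2πz²) · [1 + (r/z)²]^(−5/2)
r/z = 2/2.5 = 0.8; [1+(r/z)²]^(−5/2) = 0.29033.
Δσ_z = 3×720/(2π×2.5²) × 0.29033 = 55.004 × 0.29033 = 15.97 kPa

Δσ_z ≈ 16 kPa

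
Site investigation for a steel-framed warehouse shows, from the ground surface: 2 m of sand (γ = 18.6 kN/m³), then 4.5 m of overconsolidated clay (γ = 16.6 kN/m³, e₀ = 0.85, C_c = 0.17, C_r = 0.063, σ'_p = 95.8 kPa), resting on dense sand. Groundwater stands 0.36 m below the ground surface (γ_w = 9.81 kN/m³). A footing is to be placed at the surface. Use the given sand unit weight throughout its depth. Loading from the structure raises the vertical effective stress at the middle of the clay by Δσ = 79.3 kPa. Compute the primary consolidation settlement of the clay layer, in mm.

S_c ≈ 98.3 mm

Mid-depth of clay below the ground surface: z = 2 + 4.5/2 = 4.25 m.
Total vertical stress at mid-clay: σ_v = 18.6×2 + 16.6×2.25 = 74.55 kPa.
Pore pressure: u = 9.81×(4.25 − 0.36) = 38.161 kPa.
Initial effective stress: σ'_0 = σ_v − u = 74.55 − 38.161 = 36.389 kPa.
Final effective stress: σ'_f = 36.389 + 79.3 = 115.69 kPa.
σ'_f = 115.69 > σ'_p = 95.8 kPa, so the stress path crosses the preconsolidation pressure — recompression up to σ'_p, then virgin compression beyond:
S_c = H/(1+e₀)·[C_r·log₁₀(σ'_p/σ'_0) + C_c·log₁₀(σ'_f/σ'_p)]
    = 4.5/1.85 × [0.063×log₁₀(95.8/36.389) + 0.17×log₁₀(115.69/95.8)]
    = 2.4324 × [0.026485 + 0.013928] = 0.0983 m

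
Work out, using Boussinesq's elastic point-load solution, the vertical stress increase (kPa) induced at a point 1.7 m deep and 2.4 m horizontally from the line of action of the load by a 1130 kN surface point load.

Δσ_z ≈ 12 kPa

Boussinesq vertical stress below a point load on an elastic half-space:
Δσ_z = 3P/(2πz²) · [1 + (r/z)²]^(−5/2)
r/z = 2.4/1.7 = 1.4118; [1+(r/z)²]^(−5/2) = 0.064521.
Δσ_z = 3×1130/(2π×1.7²) × 0.064521 = 186.69 × 0.064521 = 12.05 kPa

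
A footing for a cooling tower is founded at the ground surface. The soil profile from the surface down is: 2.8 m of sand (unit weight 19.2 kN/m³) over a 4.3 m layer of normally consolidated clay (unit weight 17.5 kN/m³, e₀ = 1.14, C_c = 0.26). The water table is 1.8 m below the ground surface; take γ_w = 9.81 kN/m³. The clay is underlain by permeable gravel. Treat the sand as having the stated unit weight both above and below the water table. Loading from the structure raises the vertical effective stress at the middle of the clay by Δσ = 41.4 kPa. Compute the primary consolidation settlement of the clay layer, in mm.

S_c ≈ 118 mm

Mid-depth of clay below the ground surface: z = 2.8 + 4.3/2 = 4.95 m.
Total vertical stress at mid-clay: σ_v = 19.2×2.8 + 17.5×2.15 = 91.385 kPa.
Pore pressure: u = 9.81×(4.95 − 1.8) = 30.902 kPa.
Initial effective stress: σ'_0 = σ_v − u = 91.385 − 30.902 = 60.483 kPa.
Final effective stress: σ'_f = σ'_0 + Δσ = 60.483 + 41.4 = 101.88 kPa.
Normally consolidated clay, so the full stress increment lies on the virgin compression line:
S_c = C_c·H/(1+e₀)·log₁₀(σ'_f/σ'_0) = 0.26×4.3/(1+1.14)×log₁₀(101.88/60.483)
    = 0.52243 × 0.22646 = 0.1183 m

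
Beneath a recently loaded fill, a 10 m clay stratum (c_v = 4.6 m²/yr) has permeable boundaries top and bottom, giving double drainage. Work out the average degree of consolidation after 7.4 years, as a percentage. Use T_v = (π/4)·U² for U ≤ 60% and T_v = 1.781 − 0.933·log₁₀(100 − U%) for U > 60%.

U ≈ 97.2 %

Drainage path length: H_d = H/2 = 5 m (double drainage).
T_v = c_v·t/H_d² = 4.6×7.4/5² = 1.3616.
T_v = 1.3616 corresponds to the U > 60% branch:
U = 1 − 10^((1.781 − T_v)/0.933)/100 = 0.9718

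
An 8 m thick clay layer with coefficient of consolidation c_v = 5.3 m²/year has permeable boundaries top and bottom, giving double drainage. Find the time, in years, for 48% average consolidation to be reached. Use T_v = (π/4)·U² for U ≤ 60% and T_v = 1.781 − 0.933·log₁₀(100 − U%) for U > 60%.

t ≈ 0.546 years

Drainage path length: H_d = H/2 = 4 m (double drainage).
U ≤ 60%: T_v = (π/4)·U² = (π/4)×0.48² = 0.18096.
t = T_v·H_d²/c_v = 0.18096×4²/5.3 = 0.5463 years.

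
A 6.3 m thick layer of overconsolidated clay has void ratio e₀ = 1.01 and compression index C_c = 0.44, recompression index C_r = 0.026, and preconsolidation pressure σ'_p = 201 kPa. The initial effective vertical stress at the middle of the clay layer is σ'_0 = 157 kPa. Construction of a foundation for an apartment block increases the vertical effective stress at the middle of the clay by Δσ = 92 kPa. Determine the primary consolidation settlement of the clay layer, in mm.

Final effective stress: σ'_f = 157 + 92 = 249 kPa.
σ'_f = 249 > σ'_p = 201 kPa, so the stress path crosses the preconsolidation pressure — recompression up to σ'_p, then virgin compression beyond:
S_c = H/(1+e₀)·[C_r·log₁₀(σ'_p/σ'_0) + C_c·log₁₀(σ'_f/σ'_p)]
    = 6.3/2.01 × [0.026×log₁₀(201/157) + 0.44×log₁₀(249/201)]
    = 3.1343 × [0.0027897 + 0.040921] = 0.137 m

S_c ≈ 137 mm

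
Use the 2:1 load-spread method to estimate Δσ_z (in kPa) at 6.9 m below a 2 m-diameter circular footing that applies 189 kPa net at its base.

By the 2:1 method the load spreads at 1 horizontal : 2 vertical, so at depth z the loaded area has grown by z in each plan dimension:
Δσ ≈ qD²/(D+z)² = 189×2²/(2+6.9)² = 9.5442 kPa

Δσ_z ≈ 9.54 kPa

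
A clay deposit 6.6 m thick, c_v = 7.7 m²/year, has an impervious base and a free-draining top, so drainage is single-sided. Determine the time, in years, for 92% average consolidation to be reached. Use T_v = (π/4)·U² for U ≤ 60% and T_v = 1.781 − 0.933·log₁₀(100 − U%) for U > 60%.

t ≈ 5.31 years

Drainage path length: H_d = H = 6.6 m (single drainage).
U > 60%: T_v = 1.781 − 0.933·log₁₀(100 − 92) = 0.93842.
t = T_v·H_d²/c_v = 0.93842×6.6²/7.7 = 5.309 years.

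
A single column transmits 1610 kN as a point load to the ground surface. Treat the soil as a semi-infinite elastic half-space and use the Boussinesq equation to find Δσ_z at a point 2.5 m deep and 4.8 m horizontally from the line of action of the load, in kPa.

Boussinesq vertical stress below a point load on an elastic half-space:
Δσ_z = 3P/(2πz²) · [1 + (r/z)²]^(−5/2)
r/z = 4.8/2.5 = 1.92; [1+(r/z)²]^(−5/2) = 0.021033.
Δσ_z = 3×1610/(2π×2.5²) × 0.021033 = 122.99 × 0.021033 = 2.587 kPa

Δσ_z ≈ 2.59 kPa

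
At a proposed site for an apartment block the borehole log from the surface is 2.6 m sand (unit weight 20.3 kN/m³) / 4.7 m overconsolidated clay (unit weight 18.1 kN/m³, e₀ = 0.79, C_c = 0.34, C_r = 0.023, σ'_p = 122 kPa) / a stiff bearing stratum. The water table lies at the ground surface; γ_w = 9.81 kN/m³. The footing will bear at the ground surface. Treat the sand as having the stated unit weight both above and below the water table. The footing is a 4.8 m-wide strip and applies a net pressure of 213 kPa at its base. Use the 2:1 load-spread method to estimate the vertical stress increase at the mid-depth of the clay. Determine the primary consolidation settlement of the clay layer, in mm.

S_c ≈ 109 mm

Mid-depth of clay below the ground surface: z = 2.6 + 4.7/2 = 4.95 m.
Total vertical stress at mid-clay: σ_v = 20.3×2.6 + 18.1×2.35 = 95.315 kPa.
Pore pressure: u = 9.81×(4.95 − 0) = 48.56 kPa.
Initial effective stress: σ'_0 = σ_v − u = 95.315 − 48.56 = 46.755 kPa.
Stress increase at mid-clay by the 2:1 spreading method:
Δσ = qB/(B+z) = 213×4.8/(4.8+4.95) = 104.86 kPa
Final effective stress: σ'_f = 46.755 + 104.86 = 151.62 kPa.
σ'_f = 151.62 > σ'_p = 122 kPa, so the stress path crosses the preconsolidation pressure — recompression up to σ'_p, then virgin compression beyond:
S_c = H/(1+e₀)·[C_r·log₁₀(σ'_p/σ'_0) + C_c·log₁₀(σ'_f/σ'_p)]
    = 4.7/1.79 × [0.023×log₁₀(122/46.755) + 0.34×log₁₀(151.62/122)]
    = 2.6257 × [0.0095802 + 0.032095] = 0.1094 m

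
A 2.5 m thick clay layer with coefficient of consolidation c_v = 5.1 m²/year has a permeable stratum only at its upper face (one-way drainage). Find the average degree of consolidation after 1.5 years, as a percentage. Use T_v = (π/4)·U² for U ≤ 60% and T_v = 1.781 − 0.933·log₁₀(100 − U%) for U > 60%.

Drainage path length: H_d = H = 2.5 m (single drainage).
T_v = c_v·t/H_d² = 5.1×1.5/2.5² = 1.224.
T_v = 1.224 corresponds to the U > 60% branch:
U = 1 − 10^((1.781 − T_v)/0.933)/100 = 0.9605

U ≈ 96 %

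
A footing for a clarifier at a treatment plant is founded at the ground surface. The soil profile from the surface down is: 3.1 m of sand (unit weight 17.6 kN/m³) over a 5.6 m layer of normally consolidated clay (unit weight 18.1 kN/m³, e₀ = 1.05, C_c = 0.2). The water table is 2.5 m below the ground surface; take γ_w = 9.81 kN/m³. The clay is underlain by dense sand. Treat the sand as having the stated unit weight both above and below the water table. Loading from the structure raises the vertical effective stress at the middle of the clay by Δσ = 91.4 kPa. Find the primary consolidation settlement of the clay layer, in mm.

Mid-depth of clay below the ground surface: z = 3.1 + 5.6/2 = 5.9 m.
Total vertical stress at mid-clay: σ_v = 17.6×3.1 + 18.1×2.8 = 105.24 kPa.
Pore pressure: u = 9.81×(5.9 − 2.5) = 33.354 kPa.
Initial effective stress: σ'_0 = σ_v − u = 105.24 − 33.354 = 71.886 kPa.
Final effective stress: σ'_f = σ'_0 + Δσ = 71.886 + 91.4 = 163.29 kPa.
Normally consolidated clay, so the full stress increment lies on the virgin compression line:
S_c = C_c·H/(1+e₀)·log₁₀(σ'_f/σ'_0) = 0.2×5.6/(1+1.05)×log₁₀(163.29/71.886)
    = 0.54634 × 0.35632 = 0.1947 m

S_c ≈ 195 mm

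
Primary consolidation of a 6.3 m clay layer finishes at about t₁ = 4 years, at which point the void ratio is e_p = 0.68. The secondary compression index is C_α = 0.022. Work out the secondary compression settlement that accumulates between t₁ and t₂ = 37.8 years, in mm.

S_s ≈ 80.5 mm

Secondary compression: S_s = C_α·H/(1+e_p)·log₁₀(t₂/t₁)
S_s = 0.022×6.3/(1+0.68)×log₁₀(37.8/4)
    = 0.0825 × 0.9754 = 0.08047 m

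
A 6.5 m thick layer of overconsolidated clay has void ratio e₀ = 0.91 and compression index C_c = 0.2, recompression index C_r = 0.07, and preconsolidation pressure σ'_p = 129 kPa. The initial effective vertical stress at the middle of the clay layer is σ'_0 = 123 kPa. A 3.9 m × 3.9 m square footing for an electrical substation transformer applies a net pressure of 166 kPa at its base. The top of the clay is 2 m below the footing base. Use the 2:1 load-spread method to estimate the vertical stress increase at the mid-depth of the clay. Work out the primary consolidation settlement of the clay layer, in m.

S_c ≈ 0.0557 m

Mid-depth of clay below the footing base: z = 2 + 6.5/2 = 5.25 m.
Stress increase at mid-clay by the 2:1 spreading method:
Δσ = qBL/((B+z)(L+z)) = 166×3.9×3.9/((3.9+5.25)(3.9+5.25)) = 30.157 kPa
Final effective stress: σ'_f = 123 + 30.157 = 153.16 kPa.
σ'_f = 153.16 > σ'_p = 129 kPa, so the stress path crosses the preconsolidation pressure — recompression up to σ'_p, then virgin compression beyond:
S_c = H/(1+e₀)·[C_r·log₁₀(σ'_p/σ'_0) + C_c·log₁₀(σ'_f/σ'_p)]
    = 6.5/1.91 × [0.07×log₁₀(129/123) + 0.2×log₁₀(153.16/129)]
    = 3.4031 × [0.0014479 + 0.014911] = 0.05567 m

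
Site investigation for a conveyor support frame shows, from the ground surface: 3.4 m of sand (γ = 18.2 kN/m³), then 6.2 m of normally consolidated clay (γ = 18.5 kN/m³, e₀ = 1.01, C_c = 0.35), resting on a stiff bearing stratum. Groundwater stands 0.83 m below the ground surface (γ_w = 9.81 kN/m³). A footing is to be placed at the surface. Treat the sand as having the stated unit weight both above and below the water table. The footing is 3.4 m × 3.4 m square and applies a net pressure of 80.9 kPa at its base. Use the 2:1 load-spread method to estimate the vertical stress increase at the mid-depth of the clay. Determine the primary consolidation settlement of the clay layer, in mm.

S_c ≈ 65.5 mm

Mid-depth of clay below the ground surface: z = 3.4 + 6.2/2 = 6.5 m.
Total vertical stress at mid-clay: σ_v = 18.2×3.4 + 18.5×3.1 = 119.23 kPa.
Pore pressure: u = 9.81×(6.5 − 0.83) = 55.623 kPa.
Initial effective stress: σ'_0 = σ_v − u = 119.23 − 55.623 = 63.607 kPa.
Stress increase at mid-clay by the 2:1 spreading method:
Δσ = qBL/((B+z)(L+z)) = 80.9×3.4×3.4/((3.4+6.5)(3.4+6.5)) = 9.5419 kPa
Final effective stress: σ'_f = σ'_0 + Δσ = 63.607 + 9.5419 = 73.149 kPa.
Normally consolidated clay, so the full stress increment lies on the virgin compression line:
S_c = C_c·H/(1+e₀)·log₁₀(σ'_f/σ'_0) = 0.35×6.2/(1+1.01)×log₁₀(73.149/63.607)
    = 1.0796 × 0.060703 = 0.06553 m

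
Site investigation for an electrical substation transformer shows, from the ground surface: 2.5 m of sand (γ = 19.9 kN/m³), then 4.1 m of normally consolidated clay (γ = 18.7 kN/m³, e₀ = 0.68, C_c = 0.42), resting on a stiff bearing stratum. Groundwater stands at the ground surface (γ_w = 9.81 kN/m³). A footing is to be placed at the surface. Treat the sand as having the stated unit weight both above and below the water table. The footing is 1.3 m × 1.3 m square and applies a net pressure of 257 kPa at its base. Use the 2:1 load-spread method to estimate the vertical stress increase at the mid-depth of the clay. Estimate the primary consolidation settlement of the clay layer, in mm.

Mid-depth of clay below the ground surface: z = 2.5 + 4.1/2 = 4.55 m.
Total vertical stress at mid-clay: σ_v = 19.9×2.5 + 18.7×2.05 = 88.085 kPa.
Pore pressure: u = 9.81×(4.55 − 0) = 44.636 kPa.
Initial effective stress: σ'_0 = σ_v − u = 88.085 − 44.636 = 43.449 kPa.
Stress increase at mid-clay by the 2:1 spreading method:
Δσ = qBL/((B+z)(L+z)) = 257×1.3×1.3/((1.3+4.55)(1.3+4.55)) = 12.691 kPa
Final effective stress: σ'_f = σ'_0 + Δσ = 43.449 + 12.691 = 56.14 kPa.
Normally consolidated clay, so the full stress increment lies on the virgin compression line:
S_c = C_c·H/(1+e₀)·log₁₀(σ'_f/σ'_0) = 0.42×4.1/(1+0.68)×log₁₀(56.14/43.449)
    = 1.025 × 0.11129 = 0.1141 m

S_c ≈ 114 mm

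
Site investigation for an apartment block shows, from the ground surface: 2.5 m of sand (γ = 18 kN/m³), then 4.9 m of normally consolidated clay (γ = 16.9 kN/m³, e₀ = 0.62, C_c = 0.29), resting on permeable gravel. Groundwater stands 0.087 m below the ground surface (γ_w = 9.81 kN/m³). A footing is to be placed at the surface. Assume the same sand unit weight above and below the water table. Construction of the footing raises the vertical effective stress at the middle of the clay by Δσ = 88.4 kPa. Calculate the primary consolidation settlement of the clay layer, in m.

Mid-depth of clay below the ground surface: z = 2.5 + 4.9/2 = 4.95 m.
Total vertical stress at mid-clay: σ_v = 18×2.5 + 16.9×2.45 = 86.405 kPa.
Pore pressure: u = 9.81×(4.95 − 0.087) = 47.706 kPa.
Initial effective stress: σ'_0 = σ_v − u = 86.405 − 47.706 = 38.699 kPa.
Final effective stress: σ'_f = σ'_0 + Δσ = 38.699 + 88.4 = 127.1 kPa.
Normally consolidated clay, so the full stress increment lies on the virgin compression line:
S_c = C_c·H/(1+e₀)·log₁₀(σ'_f/σ'_0) = 0.29×4.9/(1+0.62)×log₁₀(127.1/38.699)
    = 0.87716 × 0.51645 = 0.453 m

S_c ≈ 0.453 m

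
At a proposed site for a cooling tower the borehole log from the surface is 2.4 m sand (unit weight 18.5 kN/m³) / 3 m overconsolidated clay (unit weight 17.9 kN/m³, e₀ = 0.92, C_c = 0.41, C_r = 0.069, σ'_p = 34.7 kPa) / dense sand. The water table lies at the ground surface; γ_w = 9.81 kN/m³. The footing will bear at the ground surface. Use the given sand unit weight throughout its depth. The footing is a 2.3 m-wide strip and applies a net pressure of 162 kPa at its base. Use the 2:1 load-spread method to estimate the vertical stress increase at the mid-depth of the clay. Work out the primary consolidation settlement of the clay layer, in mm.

Mid-depth of clay below the ground surface: z = 2.4 + 3/2 = 3.9 m.
Total vertical stress at mid-clay: σ_v = 18.5×2.4 + 17.9×1.5 = 71.25 kPa.
Pore pressure: u = 9.81×(3.9 − 0) = 38.259 kPa.
Initial effective stress: σ'_0 = σ_v − u = 71.25 − 38.259 = 32.991 kPa.
Stress increase at mid-clay by the 2:1 spreading method:
Δσ = qB/(B+z) = 162×2.3/(2.3+3.9) = 60.097 kPa
Final effective stress: σ'_f = 32.991 + 60.097 = 93.088 kPa.
σ'_f = 93.088 > σ'_p = 34.7 kPa, so the stress path crosses the preconsolidation pressure — recompression up to σ'_p, then virgin compression beyond:
S_c = H/(1+e₀)·[C_r·log₁₀(σ'_p/σ'_0) + C_c·log₁₀(σ'_f/σ'_p)]
    = 3/1.92 × [0.069×log₁₀(34.7/32.991) + 0.41×log₁₀(93.088/34.7)]
    = 1.5625 × [0.0015134 + 0.17571] = 0.2769 m

S_c ≈ 277 mm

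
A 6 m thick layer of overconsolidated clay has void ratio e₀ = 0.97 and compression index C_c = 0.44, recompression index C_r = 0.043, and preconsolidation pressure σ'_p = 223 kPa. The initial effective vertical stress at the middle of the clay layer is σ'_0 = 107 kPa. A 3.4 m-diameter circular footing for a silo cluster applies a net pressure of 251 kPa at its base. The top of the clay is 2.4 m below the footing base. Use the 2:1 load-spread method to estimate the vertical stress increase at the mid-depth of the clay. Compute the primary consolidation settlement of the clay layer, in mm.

Mid-depth of clay below the footing base: z = 2.4 + 6/2 = 5.4 m.
Stress increase at mid-clay by the 2:1 spreading method:
Δσ ≈ qD²/(D+z)² = 251×3.4²/(3.4+5.4)² = 37.468 kPa
Final effective stress: σ'_f = 107 + 37.468 = 144.47 kPa.
σ'_f = 144.47 ≤ σ'_p = 223 kPa, so the clay remains overconsolidated and only the recompression index applies:
S_c = C_r·H/(1+e₀)·log₁₀(σ'_f/σ'_0) = 0.043×6/1.97×log₁₀(144.47/107)
    = 0.13097 × 0.13039 = 0.01708 m

S_c ≈ 17.1 mm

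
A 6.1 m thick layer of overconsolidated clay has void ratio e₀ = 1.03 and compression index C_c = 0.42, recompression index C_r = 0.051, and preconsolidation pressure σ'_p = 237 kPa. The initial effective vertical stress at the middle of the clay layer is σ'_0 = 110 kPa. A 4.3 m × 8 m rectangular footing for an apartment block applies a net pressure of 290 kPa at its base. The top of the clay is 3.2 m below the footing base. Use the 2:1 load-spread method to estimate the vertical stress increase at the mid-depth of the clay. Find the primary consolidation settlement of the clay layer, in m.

Mid-depth of clay below the footing base: z = 3.2 + 6.1/2 = 6.25 m.
Stress increase at mid-clay by the 2:1 spreading method:
Δσ = qBL/((B+z)(L+z)) = 290×4.3×8/((4.3+6.25)(8+6.25)) = 66.357 kPa
Final effective stress: σ'_f = 110 + 66.357 = 176.36 kPa.
σ'_f = 176.36 ≤ σ'_p = 237 kPa, so the clay remains overconsolidated and only the recompression index applies:
S_c = C_r·H/(1+e₀)·log₁₀(σ'_f/σ'_0) = 0.051×6.1/2.03×log₁₀(176.36/110)
    = 0.15325 × 0.20501 = 0.03142 m

S_c ≈ 0.0314 m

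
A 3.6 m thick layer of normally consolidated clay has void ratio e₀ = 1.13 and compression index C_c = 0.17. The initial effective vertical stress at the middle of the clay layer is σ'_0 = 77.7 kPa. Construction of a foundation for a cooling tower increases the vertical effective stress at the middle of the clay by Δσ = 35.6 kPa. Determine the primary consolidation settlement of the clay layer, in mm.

Final effective stress: σ'_f = σ'_0 + Δσ = 77.7 + 35.6 = 113.3 kPa.
Normally consolidated clay, so the full stress increment lies on the virgin compression line:
S_c = C_c·H/(1+e₀)·log₁₀(σ'_f/σ'_0) = 0.17×3.6/(1+1.13)×log₁₀(113.3/77.7)
    = 0.28732 × 0.16381 = 0.04707 m

S_c ≈ 47.1 mm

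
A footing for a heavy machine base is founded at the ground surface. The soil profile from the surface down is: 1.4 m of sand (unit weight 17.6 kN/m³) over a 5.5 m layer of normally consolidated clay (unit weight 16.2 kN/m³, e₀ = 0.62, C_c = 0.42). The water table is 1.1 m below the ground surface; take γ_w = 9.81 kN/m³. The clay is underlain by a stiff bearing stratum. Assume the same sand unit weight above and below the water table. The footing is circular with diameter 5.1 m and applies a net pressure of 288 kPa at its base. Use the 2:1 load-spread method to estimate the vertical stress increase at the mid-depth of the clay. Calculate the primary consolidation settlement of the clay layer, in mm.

Mid-depth of clay below the ground surface: z = 1.4 + 5.5/2 = 4.15 m.
Total vertical stress at mid-clay: σ_v = 17.6×1.4 + 16.2×2.75 = 69.19 kPa.
Pore pressure: u = 9.81×(4.15 − 1.1) = 29.921 kPa.
Initial effective stress: σ'_0 = σ_v − u = 69.19 − 29.921 = 39.269 kPa.
Stress increase at mid-clay by the 2:1 spreading method:
Δσ ≈ qD²/(D+z)² = 288×5.1²/(5.1+4.15)² = 87.549 kPa
Final effective stress: σ'_f = σ'_0 + Δσ = 39.269 + 87.549 = 126.82 kPa.
Normally consolidated clay, so the full stress increment lies on the virgin compression line:
S_c = C_c·H/(1+e₀)·log₁₀(σ'_f/σ'_0) = 0.42×5.5/(1+0.62)×log₁₀(126.82/39.269)
    = 1.4259 × 0.50914 = 0.726 m

S_c ≈ 726 mm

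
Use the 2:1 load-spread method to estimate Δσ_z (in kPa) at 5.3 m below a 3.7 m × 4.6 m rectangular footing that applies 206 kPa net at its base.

Δσ_z ≈ 39.4 kPa

By the 2:1 method the load spreads at 1 horizontal : 2 vertical, so at depth z the loaded area has grown by z in each plan dimension:
Δσ = qBL/((B+z)(L+z)) = 206×3.7×4.6/((3.7+5.3)(4.6+5.3)) = 39.35 kPa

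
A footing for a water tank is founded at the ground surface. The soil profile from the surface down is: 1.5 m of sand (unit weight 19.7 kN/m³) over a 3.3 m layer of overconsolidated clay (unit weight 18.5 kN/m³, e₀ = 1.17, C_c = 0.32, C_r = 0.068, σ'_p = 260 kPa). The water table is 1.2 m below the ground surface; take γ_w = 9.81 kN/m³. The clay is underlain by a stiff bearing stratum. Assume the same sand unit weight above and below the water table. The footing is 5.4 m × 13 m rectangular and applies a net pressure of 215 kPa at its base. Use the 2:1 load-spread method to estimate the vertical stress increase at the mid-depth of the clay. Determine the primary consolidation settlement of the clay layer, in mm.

S_c ≈ 58.4 mm

Mid-depth of clay below the ground surface: z = 1.5 + 3.3/2 = 3.15 m.
Total vertical stress at mid-clay: σ_v = 19.7×1.5 + 18.5×1.65 = 60.075 kPa.
Pore pressure: u = 9.81×(3.15 − 1.2) = 19.13 kPa.
Initial effective stress: σ'_0 = σ_v − u = 60.075 − 19.13 = 40.945 kPa.
Stress increase at mid-clay by the 2:1 spreading method:
Δσ = qBL/((B+z)(L+z)) = 215×5.4×13/((5.4+3.15)(13+3.15)) = 109.3 kPa
Final effective stress: σ'_f = 40.945 + 109.3 = 150.25 kPa.
σ'_f = 150.25 ≤ σ'_p = 260 kPa, so the clay remains overconsolidated and only the recompression index applies:
S_c = C_r·H/(1+e₀)·log₁₀(σ'_f/σ'_0) = 0.068×3.3/2.17×log₁₀(150.25/40.945)
    = 0.10341 × 0.56461 = 0.05838 m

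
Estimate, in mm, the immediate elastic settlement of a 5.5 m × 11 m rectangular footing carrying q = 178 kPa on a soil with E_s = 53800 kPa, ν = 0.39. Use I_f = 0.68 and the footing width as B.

S_e ≈ 10.5 mm

Immediate (elastic) settlement: S_e = q·B·(1−ν²)/E_s · I_f.
S_e = 178 × 5.5 × (1 − 0.39²) / 53800 × 0.68
    = 178 × 5.5 × 0.8479 / 53800 × 0.68
    = 0.01049 m = 10.49 mm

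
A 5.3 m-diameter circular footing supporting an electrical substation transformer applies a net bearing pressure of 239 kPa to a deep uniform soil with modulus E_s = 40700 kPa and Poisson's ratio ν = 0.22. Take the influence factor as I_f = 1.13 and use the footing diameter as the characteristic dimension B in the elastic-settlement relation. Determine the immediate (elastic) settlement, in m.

S_e ≈ 0.0335 m

Immediate (elastic) settlement: S_e = q·B·(1−ν²)/E_s · I_f.
S_e = 239 × 5.3 × (1 − 0.22²) / 40700 × 1.13
    = 239 × 5.3 × 0.9516 / 40700 × 1.13
    = 0.03347 m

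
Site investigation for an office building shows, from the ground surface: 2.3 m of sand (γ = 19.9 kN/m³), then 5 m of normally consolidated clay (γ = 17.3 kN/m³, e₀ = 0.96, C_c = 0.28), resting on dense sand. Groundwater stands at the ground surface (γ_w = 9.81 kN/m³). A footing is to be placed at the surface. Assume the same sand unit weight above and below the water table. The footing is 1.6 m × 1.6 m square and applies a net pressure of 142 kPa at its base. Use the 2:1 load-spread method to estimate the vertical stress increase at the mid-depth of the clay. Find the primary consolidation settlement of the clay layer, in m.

Mid-depth of clay below the ground surface: z = 2.3 + 5/2 = 4.8 m.
Total vertical stress at mid-clay: σ_v = 19.9×2.3 + 17.3×2.5 = 89.02 kPa.
Pore pressure: u = 9.81×(4.8 − 0) = 47.088 kPa.
Initial effective stress: σ'_0 = σ_v − u = 89.02 − 47.088 = 41.932 kPa.
Stress increase at mid-clay by the 2:1 spreading method:
Δσ = qBL/((B+z)(L+z)) = 142×1.6×1.6/((1.6+4.8)(1.6+4.8)) = 8.875 kPa
Final effective stress: σ'_f = σ'_0 + Δσ = 41.932 + 8.875 = 50.807 kPa.
Normally consolidated clay, so the full stress increment lies on the virgin compression line:
S_c = C_c·H/(1+e₀)·log₁₀(σ'_f/σ'_0) = 0.28×5/(1+0.96)×log₁₀(50.807/41.932)
    = 0.71429 × 0.083378 = 0.05956 m

S_c ≈ 0.0596 m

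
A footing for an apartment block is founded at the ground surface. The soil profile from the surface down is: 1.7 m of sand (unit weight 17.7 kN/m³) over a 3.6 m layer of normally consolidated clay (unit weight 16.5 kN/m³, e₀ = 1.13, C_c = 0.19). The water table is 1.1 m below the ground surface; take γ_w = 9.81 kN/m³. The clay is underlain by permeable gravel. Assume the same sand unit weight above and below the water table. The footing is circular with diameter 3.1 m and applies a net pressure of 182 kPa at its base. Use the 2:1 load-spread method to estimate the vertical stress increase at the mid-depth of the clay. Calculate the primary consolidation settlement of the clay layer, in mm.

Mid-depth of clay below the ground surface: z = 1.7 + 3.6/2 = 3.5 m.
Total vertical stress at mid-clay: σ_v = 17.7×1.7 + 16.5×1.8 = 59.79 kPa.
Pore pressure: u = 9.81×(3.5 − 1.1) = 23.544 kPa.
Initial effective stress: σ'_0 = σ_v − u = 59.79 − 23.544 = 36.246 kPa.
Stress increase at mid-clay by the 2:1 spreading method:
Δσ ≈ qD²/(D+z)² = 182×3.1²/(3.1+3.5)² = 40.152 kPa
Final effective stress: σ'_f = σ'_0 + Δσ = 36.246 + 40.152 = 76.398 kPa.
Normally consolidated clay, so the full stress increment lies on the virgin compression line:
S_c = C_c·H/(1+e₀)·log₁₀(σ'_f/σ'_0) = 0.19×3.6/(1+1.13)×log₁₀(76.398/36.246)
    = 0.32113 × 0.32382 = 0.104 m

S_c ≈ 104 mm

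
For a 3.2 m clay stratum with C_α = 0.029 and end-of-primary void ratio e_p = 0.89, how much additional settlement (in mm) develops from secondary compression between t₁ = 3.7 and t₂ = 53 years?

Secondary compression: S_s = C_α·H/(1+e_p)·log₁₀(t₂/t₁)
S_s = 0.029×3.2/(1+0.89)×log₁₀(53/3.7)
    = 0.0491 × 1.156 = 0.05676 m

S_s ≈ 56.8 mm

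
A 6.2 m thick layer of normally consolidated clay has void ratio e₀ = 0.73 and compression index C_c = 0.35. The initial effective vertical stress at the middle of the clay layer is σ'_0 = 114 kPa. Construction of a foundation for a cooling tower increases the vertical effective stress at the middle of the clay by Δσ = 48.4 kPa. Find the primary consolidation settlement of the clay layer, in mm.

Final effective stress: σ'_f = σ'_0 + Δσ = 114 + 48.4 = 162.4 kPa.
Normally consolidated clay, so the full stress increment lies on the virgin compression line:
S_c = C_c·H/(1+e₀)·log₁₀(σ'_f/σ'_0) = 0.35×6.2/(1+0.73)×log₁₀(162.4/114)
    = 1.2543 × 0.15368 = 0.1928 m

S_c ≈ 193 mm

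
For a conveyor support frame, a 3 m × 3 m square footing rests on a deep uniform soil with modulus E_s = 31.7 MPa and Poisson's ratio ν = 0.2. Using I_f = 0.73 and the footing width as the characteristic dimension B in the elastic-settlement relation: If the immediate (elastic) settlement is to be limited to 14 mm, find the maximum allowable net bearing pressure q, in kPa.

q ≈ 211 kPa

E_s = 31.7 MPa = 31700 kPa.
S_e = q·B·(1−ν²)/E_s · I_f  ⇒  q = S_e·E_s / (B·(1−ν²)·I_f).
q = 0.014 × 31700 / (3 × 0.96 × 0.73) = 211.1 kPa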